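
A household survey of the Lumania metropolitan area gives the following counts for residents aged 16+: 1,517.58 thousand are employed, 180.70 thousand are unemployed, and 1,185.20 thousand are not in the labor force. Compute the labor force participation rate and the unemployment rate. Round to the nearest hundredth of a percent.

Labor force = employed + unemployed = 1,517.58 + 180.70 = 1,698.28 thousand.
Working-age population = 1,698.28 + 1,185.20 = 2,883.48 thousand.
Unemployment rate = 180.70 / 1,698.28 = 10.64%.
Labor force participation rate = 1,698.28 / 2,883.48 = 58.90%.

Labor force participation rate ≈ 58.90%; unemployment rate ≈ 10.64%.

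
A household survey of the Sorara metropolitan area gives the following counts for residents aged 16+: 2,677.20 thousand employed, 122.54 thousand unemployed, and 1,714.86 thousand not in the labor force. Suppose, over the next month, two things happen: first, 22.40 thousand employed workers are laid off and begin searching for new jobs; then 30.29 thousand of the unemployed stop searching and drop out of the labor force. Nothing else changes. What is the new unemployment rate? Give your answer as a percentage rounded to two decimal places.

New unemployment rate ≈ 4.14%.

Initially, labor force = 2,677.20 + 122.54 = 2,799.74 thousand, so u = 122.54/2,799.74 = 4.38%.
After the first change, employed falls and unemployed rises by 22.40; labor force unchanged → E = 2,654.80, U = 144.94, labor force = 2,799.74 thousand.
After the second change, unemployed and labor force both fall by 30.29 → E = 2,654.80, U = 114.65, labor force = 2,769.45 thousand.
New unemployment rate = 114.65 / 2,769.45 = 4.14%.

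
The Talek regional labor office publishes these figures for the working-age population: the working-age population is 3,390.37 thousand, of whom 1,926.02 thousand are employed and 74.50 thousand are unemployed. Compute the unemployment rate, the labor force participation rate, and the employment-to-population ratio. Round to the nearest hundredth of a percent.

Labor force = employed + unemployed = 1,926.02 + 74.50 = 2,000.52 thousand.
Unemployment rate = 74.50 / 2,000.52 = 3.72%.
Labor force participation rate = 2,000.52 / 3,390.37 = 59.01%.
Employment-population ratio = 1,926.02 / 3,390.37 = 56.81%.

Unemployment rate ≈ 3.72%; labor force participation rate ≈ 59.01%; employment-population ratio ≈ 56.81%.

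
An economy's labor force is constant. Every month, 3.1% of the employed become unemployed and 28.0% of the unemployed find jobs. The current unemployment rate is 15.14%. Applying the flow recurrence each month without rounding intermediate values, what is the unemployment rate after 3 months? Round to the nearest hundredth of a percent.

With a fixed labor force, u_{t+1} = u_t + s·(1−u_t) − f·u_t = u_t·(1−s−f) + s.
Here 1−s−f = 0.689 and s = 0.031.
u_1 = 0.151400 × 0.689 + 0.031 = 0.135315.
u_2 = 0.135315 × 0.689 + 0.031 = 0.124232.
u_3 = 0.124232 × 0.689 + 0.031 = 0.116596.

Unemployment rate after three months ≈ 11.66%.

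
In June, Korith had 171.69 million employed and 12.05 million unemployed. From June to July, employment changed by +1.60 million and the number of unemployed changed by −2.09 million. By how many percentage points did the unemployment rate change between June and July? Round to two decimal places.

June: labor force = 171.69 + 12.05 = 183.74; u = 12.05/183.74 = 6.56%.
July: labor force = 173.29 + 9.96 = 183.25; u = 9.96/183.25 = 5.44%.
Change = 5.44% − 6.56% = −1.12 pp.

The unemployment rate changed by −1.12 percentage points.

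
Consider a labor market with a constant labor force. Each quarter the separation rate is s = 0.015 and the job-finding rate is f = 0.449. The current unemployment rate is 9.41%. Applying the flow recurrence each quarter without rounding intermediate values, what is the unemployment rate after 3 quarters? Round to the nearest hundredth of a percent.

With a fixed labor force, u_{t+1} = u_t + s·(1−u_t) − f·u_t = u_t·(1−s−f) + s.
Here 1−s−f = 0.536 and s = 0.015.
u_1 = 0.094100 × 0.536 + 0.015 = 0.065438.
u_2 = 0.065438 × 0.536 + 0.015 = 0.050075.
u_3 = 0.050075 × 0.536 + 0.015 = 0.041840.

Unemployment rate after three quarters ≈ 4.18%.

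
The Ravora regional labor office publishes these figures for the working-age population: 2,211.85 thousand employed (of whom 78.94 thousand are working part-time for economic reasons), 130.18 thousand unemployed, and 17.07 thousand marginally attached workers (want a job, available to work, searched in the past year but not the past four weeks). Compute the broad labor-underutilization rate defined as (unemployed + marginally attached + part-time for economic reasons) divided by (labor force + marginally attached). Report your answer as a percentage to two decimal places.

Broad underutilization rate ≈ 9.59%.

Labor force = 2,211.85 + 130.18 = 2,342.03 thousand.
Numerator = 130.18 + 17.07 + 78.94 = 226.19 thousand.
Denominator = 2,342.03 + 17.07 = 2,359.10 thousand.
Broad rate = 226.19 / 2,359.10 = 9.59%.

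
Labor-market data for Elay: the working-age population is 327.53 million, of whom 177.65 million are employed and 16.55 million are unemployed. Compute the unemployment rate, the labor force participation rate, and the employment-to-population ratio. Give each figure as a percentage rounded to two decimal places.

Labor force = employed + unemployed = 177.65 + 16.55 = 194.20 million.
Unemployment rate = 16.55 / 194.20 = 8.52%.
Labor force participation rate = 194.20 / 327.53 = 59.29%.
Employment-population ratio = 177.65 / 327.53 = 54.24%.

Unemployment rate ≈ 8.52%; labor force participation rate ≈ 59.29%; employment-population ratio ≈ 54.24%.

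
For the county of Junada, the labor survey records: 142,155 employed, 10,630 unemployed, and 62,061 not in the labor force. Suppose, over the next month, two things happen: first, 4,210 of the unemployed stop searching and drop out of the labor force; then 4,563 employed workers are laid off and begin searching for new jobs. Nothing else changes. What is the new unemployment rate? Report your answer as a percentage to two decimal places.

New unemployment rate ≈ 7.39%.

Initially, labor force = 142,155 + 10,630 = 152,785, so u = 10,630/152,785 = 6.96%.
After the first change, unemployed and labor force both fall by 4,210 → E = 142,155, U = 6,420, labor force = 148,575.
After the second change, employed falls and unemployed rises by 4,563; labor force unchanged → E = 137,592, U = 10,983, labor force = 148,575.
New unemployment rate = 10,983 / 148,575 = 7.39%.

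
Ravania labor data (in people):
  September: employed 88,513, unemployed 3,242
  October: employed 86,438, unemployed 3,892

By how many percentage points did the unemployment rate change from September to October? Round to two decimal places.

The unemployment rate changed by +0.78 percentage points.

September: labor force = 88,513 + 3,242 = 91,755; u = 3,242/91,755 = 3.53%.
October: labor force = 86,438 + 3,892 = 90,330; u = 3,892/90,330 = 4.31%.
Change = 4.31% − 3.53% = +0.78 pp.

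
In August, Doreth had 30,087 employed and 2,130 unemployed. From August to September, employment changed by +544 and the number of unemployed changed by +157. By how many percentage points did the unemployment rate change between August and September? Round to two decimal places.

August: labor force = 30,087 + 2,130 = 32,217; u = 2,130/32,217 = 6.61%.
September: labor force = 30,631 + 2,287 = 32,918; u = 2,287/32,918 = 6.95%.
Change = 6.95% − 6.61% = +0.34 pp.

The unemployment rate changed by +0.34 percentage points.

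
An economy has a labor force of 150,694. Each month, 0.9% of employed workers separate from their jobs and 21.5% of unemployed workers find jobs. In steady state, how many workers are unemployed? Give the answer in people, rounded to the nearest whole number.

Steady-state unemployment rate u* = s/(s+f) = 0.9/(0.9+21.5) = 0.040179.
Unemployed = u* × labor force = 0.040179 × 150,694 ≈ 6,055.

About 6,055 are unemployed in steady state.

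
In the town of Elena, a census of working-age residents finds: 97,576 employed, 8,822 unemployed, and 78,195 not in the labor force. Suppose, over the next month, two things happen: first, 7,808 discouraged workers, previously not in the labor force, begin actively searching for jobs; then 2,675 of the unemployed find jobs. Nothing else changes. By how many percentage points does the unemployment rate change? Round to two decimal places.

Initially, labor force = 97,576 + 8,822 = 106,398, so u = 8,822/106,398 = 8.29%.
After the first change, unemployed and labor force both rise by 7,808 → E = 97,576, U = 16,630, labor force = 114,206.
After the second change, unemployed falls and employed rises by 2,675; labor force unchanged → E = 100,251, U = 13,955, labor force = 114,206.
New unemployment rate = 13,955 / 114,206 = 12.22%.
Change = 12.22% − 8.29% = +3.93 percentage points.

The unemployment rate changes by +3.93 percentage points.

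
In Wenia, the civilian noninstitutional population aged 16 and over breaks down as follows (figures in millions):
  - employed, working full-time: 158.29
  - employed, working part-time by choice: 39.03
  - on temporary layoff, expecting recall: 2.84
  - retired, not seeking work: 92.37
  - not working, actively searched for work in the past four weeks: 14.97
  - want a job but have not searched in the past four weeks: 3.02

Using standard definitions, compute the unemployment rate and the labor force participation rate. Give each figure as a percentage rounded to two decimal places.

Employed = 158.29 + 39.03 = 197.32 million.
Unemployed = 2.84 + 14.97 = 17.81 million (jobless and actively searching, or on temporary layoff).
Labor force = 197.32 + 17.81 = 215.13 million.
Not in labor force = 92.37 + 3.02 = 95.39 million (those not working and not actively searching are outside the labor force — including those who want a job but have given up searching).
Civilian working-age population = 215.13 + 95.39 = 310.52 million.
Unemployment rate = 17.81 / 215.13 = 8.28%.
Labor force participation rate = 215.13 / 310.52 = 69.28%.

Unemployment rate ≈ 8.28%; labor force participation rate ≈ 69.28%.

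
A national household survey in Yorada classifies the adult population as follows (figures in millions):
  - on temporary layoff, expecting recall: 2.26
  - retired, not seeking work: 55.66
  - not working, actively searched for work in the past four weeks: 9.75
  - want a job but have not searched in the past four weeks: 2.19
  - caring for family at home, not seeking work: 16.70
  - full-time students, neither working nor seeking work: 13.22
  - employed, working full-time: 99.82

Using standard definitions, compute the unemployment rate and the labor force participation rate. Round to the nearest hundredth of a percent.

Unemployment rate ≈ 10.74%; labor force participation rate ≈ 56.03%.

Employed = 99.82 million.
Unemployed = 2.26 + 9.75 = 12.01 million (jobless and actively searching, or on temporary layoff).
Labor force = 99.82 + 12.01 = 111.83 million.
Not in labor force = 55.66 + 2.19 + 16.70 + 13.22 = 87.77 million (those not working and not actively searching are outside the labor force — including those who want a job but have given up searching).
Civilian working-age population = 111.83 + 87.77 = 199.60 million.
Unemployment rate = 12.01 / 111.83 = 10.74%.
Labor force participation rate = 111.83 / 199.60 = 56.03%.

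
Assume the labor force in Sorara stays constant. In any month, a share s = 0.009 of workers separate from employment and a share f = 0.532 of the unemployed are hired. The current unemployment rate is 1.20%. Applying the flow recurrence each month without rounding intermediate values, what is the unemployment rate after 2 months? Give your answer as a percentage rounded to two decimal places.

Unemployment rate after two months ≈ 1.57%.

With a fixed labor force, u_{t+1} = u_t + s·(1−u_t) − f·u_t = u_t·(1−s−f) + s.
Here 1−s−f = 0.459 and s = 0.009.
u_1 = 0.012000 × 0.459 + 0.009 = 0.014508.
u_2 = 0.014508 × 0.459 + 0.009 = 0.015659.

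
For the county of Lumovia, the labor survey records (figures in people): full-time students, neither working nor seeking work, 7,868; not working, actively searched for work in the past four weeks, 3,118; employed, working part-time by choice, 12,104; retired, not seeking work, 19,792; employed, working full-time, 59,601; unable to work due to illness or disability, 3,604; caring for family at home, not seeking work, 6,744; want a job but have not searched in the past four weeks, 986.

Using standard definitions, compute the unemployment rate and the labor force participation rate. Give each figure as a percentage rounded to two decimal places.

Unemployment rate ≈ 4.17%; labor force participation rate ≈ 65.74%.

Employed = 12,104 + 59,601 = 71,705.
Unemployed = 3,118.
Labor force = 71,705 + 3,118 = 74,823.
Not in labor force = 7,868 + 19,792 + 3,604 + 6,744 + 986 = 38,994 (those not working and not actively searching are outside the labor force — including those who want a job but have given up searching).
Civilian working-age population = 74,823 + 38,994 = 113,817.
Unemployment rate = 3,118 / 74,823 = 4.17%.
Labor force participation rate = 74,823 / 113,817 = 65.74%.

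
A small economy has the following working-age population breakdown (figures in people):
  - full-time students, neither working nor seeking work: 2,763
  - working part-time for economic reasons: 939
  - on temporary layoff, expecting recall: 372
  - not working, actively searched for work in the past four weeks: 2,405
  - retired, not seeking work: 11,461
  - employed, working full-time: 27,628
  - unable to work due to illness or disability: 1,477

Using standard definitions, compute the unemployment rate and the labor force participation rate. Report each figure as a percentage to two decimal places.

Employed = 939 + 27,628 = 28,567 (anyone who worked, including part-time for economic reasons, counts as employed).
Unemployed = 372 + 2,405 = 2,777 (jobless and actively searching, or on temporary layoff).
Labor force = 28,567 + 2,777 = 31,344.
Not in labor force = 2,763 + 11,461 + 1,477 = 15,701 (those not working and not actively searching are outside the labor force).
Civilian working-age population = 31,344 + 15,701 = 47,045.
Unemployment rate = 2,777 / 31,344 = 8.86%.
Labor force participation rate = 31,344 / 47,045 = 66.63%.

Unemployment rate ≈ 8.86%; labor force participation rate ≈ 66.63%.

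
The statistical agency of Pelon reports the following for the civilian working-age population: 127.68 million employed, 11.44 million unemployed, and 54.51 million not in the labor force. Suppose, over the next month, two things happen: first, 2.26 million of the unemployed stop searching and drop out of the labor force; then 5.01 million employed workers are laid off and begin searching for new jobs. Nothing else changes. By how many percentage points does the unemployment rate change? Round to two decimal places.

The unemployment rate changes by +2.15 percentage points.

Initially, labor force = 127.68 + 11.44 = 139.12 million, so u = 11.44/139.12 = 8.22%.
After the first change, unemployed and labor force both fall by 2.26 → E = 127.68, U = 9.18, labor force = 136.86 million.
After the second change, employed falls and unemployed rises by 5.01; labor force unchanged → E = 122.67, U = 14.19, labor force = 136.86 million.
New unemployment rate = 14.19 / 136.86 = 10.37%.
Change = 10.37% − 8.22% = +2.15 percentage points.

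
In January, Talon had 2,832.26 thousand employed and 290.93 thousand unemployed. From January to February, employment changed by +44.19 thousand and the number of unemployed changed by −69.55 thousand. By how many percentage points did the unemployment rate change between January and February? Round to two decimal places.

The unemployment rate changed by −2.17 percentage points.

January: labor force = 2,832.26 + 290.93 = 3,123.19; u = 290.93/3,123.19 = 9.32%.
February: labor force = 2,876.45 + 221.38 = 3,097.83; u = 221.38/3,097.83 = 7.15%.
Change = 7.15% − 9.32% = −2.17 pp.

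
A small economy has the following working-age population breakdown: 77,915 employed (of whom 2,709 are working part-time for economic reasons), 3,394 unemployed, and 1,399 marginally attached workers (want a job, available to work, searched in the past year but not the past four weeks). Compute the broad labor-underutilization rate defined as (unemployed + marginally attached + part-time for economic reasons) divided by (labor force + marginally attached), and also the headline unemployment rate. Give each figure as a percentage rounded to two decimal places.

Labor force = 77,915 + 3,394 = 81,309.
Numerator = 3,394 + 1,399 + 2,709 = 7,502.
Denominator = 81,309 + 1,399 = 82,708.
Broad rate = 7,502 / 82,708 = 9.07%.
Headline unemployment rate = 3,394 / 81,309 = 4.17%.

Broad underutilization rate ≈ 9.07%; headline unemployment rate ≈ 4.17%.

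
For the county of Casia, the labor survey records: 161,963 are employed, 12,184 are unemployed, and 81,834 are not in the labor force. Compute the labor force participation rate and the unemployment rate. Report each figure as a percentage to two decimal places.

Labor force = employed + unemployed = 161,963 + 12,184 = 174,147.
Working-age population = 174,147 + 81,834 = 255,981.
Unemployment rate = 12,184 / 174,147 = 7.00%.
Labor force participation rate = 174,147 / 255,981 = 68.03%.

Labor force participation rate ≈ 68.03%; unemployment rate ≈ 7.00%.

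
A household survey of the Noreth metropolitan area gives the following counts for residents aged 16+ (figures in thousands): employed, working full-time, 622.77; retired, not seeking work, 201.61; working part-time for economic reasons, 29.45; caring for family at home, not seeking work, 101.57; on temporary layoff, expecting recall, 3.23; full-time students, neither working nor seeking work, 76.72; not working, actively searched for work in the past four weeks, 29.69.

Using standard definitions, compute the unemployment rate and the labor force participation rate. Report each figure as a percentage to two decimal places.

Unemployment rate ≈ 4.80%; labor force participation rate ≈ 64.33%.

Employed = 622.77 + 29.45 = 652.22 thousand (anyone who worked, including part-time for economic reasons, counts as employed).
Unemployed = 3.23 + 29.69 = 32.92 thousand (jobless and actively searching, or on temporary layoff).
Labor force = 652.22 + 32.92 = 685.14 thousand.
Not in labor force = 201.61 + 101.57 + 76.72 = 379.90 thousand (those not working and not actively searching are outside the labor force).
Civilian working-age population = 685.14 + 379.90 = 1,065.04 thousand.
Unemployment rate = 32.92 / 685.14 = 4.80%.
Labor force participation rate = 685.14 / 1,065.04 = 64.33%.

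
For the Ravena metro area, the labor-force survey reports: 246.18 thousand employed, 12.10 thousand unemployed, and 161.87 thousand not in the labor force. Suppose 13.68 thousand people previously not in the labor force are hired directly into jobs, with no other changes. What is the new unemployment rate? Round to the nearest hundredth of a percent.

New unemployment rate ≈ 4.45%.

Initially, labor force = 246.18 + 12.10 = 258.28 thousand, so u = 12.10/258.28 = 4.68%.
After the change, employed and labor force both rise by 13.68; unemployed unchanged → E = 259.86, U = 12.10, labor force = 271.96 thousand.
New unemployment rate = 12.10 / 271.96 = 4.45%.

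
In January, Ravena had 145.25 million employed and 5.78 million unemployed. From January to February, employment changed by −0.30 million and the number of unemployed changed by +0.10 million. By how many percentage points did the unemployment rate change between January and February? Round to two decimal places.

The unemployment rate changed by +0.07 percentage points.

January: labor force = 145.25 + 5.78 = 151.03; u = 5.78/151.03 = 3.83%.
February: labor force = 144.95 + 5.88 = 150.83; u = 5.88/150.83 = 3.90%.
Change = 3.90% − 3.83% = +0.07 pp.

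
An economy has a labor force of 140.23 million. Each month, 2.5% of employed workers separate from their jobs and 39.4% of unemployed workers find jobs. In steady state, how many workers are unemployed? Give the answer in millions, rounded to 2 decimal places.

Steady-state unemployment rate u* = s/(s+f) = 2.5/(2.5+39.4) = 0.059666.
Unemployed = u* × labor force = 0.059666 × 140.23 ≈ 8.37 million.

About 8.37 million are unemployed in steady state.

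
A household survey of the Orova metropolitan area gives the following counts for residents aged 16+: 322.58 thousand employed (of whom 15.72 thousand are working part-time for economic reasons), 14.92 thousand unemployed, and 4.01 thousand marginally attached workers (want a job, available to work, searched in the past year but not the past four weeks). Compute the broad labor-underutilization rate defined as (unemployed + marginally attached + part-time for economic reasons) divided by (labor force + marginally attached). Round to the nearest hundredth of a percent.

Labor force = 322.58 + 14.92 = 337.50 thousand.
Numerator = 14.92 + 4.01 + 15.72 = 34.65 thousand.
Denominator = 337.50 + 4.01 = 341.51 thousand.
Broad rate = 34.65 / 341.51 = 10.15%.

Broad underutilization rate ≈ 10.15%.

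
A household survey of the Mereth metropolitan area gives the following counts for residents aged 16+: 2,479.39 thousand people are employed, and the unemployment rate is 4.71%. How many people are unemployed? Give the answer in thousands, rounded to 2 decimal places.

Let U be the number unemployed. The labor force is E + U, and U/(E+U) = 0.0471.
So U = 0.0471 × 2,479.39 / (1 − 0.0471) = 116.7793 / 0.9529 ≈ 122.55 thousand.

About 122.55 thousand are unemployed.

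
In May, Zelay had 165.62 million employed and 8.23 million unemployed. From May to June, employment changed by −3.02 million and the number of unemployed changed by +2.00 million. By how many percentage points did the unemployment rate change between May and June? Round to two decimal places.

May: labor force = 165.62 + 8.23 = 173.85; u = 8.23/173.85 = 4.73%.
June: labor force = 162.60 + 10.23 = 172.83; u = 10.23/172.83 = 5.92%.
Change = 5.92% − 4.73% = +1.19 pp.

The unemployment rate changed by +1.19 percentage points.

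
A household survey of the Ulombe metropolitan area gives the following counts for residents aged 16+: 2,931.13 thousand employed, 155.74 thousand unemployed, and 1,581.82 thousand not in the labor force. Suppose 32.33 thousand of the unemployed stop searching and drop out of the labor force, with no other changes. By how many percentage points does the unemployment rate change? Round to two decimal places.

The unemployment rate changes by −1.01 percentage points.

Initially, labor force = 2,931.13 + 155.74 = 3,086.87 thousand, so u = 155.74/3,086.87 = 5.05%.
After the change, unemployed and labor force both fall by 32.33 → E = 2,931.13, U = 123.41, labor force = 3,054.54 thousand.
New unemployment rate = 123.41 / 3,054.54 = 4.04%.
Change = 4.04% − 5.05% = −1.01 percentage points.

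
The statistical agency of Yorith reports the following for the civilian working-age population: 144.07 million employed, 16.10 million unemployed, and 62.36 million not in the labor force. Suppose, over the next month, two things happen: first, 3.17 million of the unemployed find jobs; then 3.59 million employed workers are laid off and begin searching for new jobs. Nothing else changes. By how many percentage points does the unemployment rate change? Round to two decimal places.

The unemployment rate changes by +0.26 percentage points.

Initially, labor force = 144.07 + 16.10 = 160.17 million, so u = 16.10/160.17 = 10.05%.
After the first change, unemployed falls and employed rises by 3.17; labor force unchanged → E = 147.24, U = 12.93, labor force = 160.17 million.
After the second change, employed falls and unemployed rises by 3.59; labor force unchanged → E = 143.65, U = 16.52, labor force = 160.17 million.
New unemployment rate = 16.52 / 160.17 = 10.31%.
Change = 10.31% − 10.05% = +0.26 percentage points.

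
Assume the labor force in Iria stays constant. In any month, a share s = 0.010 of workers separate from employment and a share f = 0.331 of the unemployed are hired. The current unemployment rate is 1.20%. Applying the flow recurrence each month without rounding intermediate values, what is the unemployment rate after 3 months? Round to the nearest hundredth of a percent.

Unemployment rate after three months ≈ 2.44%.

With a fixed labor force, u_{t+1} = u_t + s·(1−u_t) − f·u_t = u_t·(1−s−f) + s.
Here 1−s−f = 0.659 and s = 0.010.
u_1 = 0.012000 × 0.659 + 0.010 = 0.017908.
u_2 = 0.017908 × 0.659 + 0.010 = 0.021801.
u_3 = 0.021801 × 0.659 + 0.010 = 0.024367.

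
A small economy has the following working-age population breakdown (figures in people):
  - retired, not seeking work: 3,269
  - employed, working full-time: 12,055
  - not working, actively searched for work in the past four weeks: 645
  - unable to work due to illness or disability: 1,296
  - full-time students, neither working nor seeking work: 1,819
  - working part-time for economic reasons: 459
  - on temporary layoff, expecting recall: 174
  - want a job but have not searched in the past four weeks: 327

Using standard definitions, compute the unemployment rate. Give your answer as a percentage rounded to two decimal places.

Employed = 12,055 + 459 = 12,514 (anyone who worked, including part-time for economic reasons, counts as employed).
Unemployed = 645 + 174 = 819 (jobless and actively searching, or on temporary layoff).
Labor force = 12,514 + 819 = 13,333.
Unemployment rate = 819 / 13,333 = 6.14%.

Unemployment rate ≈ 6.14%.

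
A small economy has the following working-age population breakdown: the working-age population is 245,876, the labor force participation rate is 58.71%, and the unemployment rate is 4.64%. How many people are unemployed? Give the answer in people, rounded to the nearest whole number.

About 6,698 are unemployed.

Labor force = 0.5871 × 245,876 = 144,354.
Unemployed = 0.0464 × 144,354 ≈ 6,698.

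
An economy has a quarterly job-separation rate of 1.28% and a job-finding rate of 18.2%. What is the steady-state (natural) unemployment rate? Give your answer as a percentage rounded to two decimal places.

Steady-state unemployment rate ≈ 6.57%.

At steady state the flows balance: s·E = f·U, so U/(E+U) = s/(s+f).
u* = 1.28 / (1.28 + 18.2) = 1.28 / 19.48 = 6.57%.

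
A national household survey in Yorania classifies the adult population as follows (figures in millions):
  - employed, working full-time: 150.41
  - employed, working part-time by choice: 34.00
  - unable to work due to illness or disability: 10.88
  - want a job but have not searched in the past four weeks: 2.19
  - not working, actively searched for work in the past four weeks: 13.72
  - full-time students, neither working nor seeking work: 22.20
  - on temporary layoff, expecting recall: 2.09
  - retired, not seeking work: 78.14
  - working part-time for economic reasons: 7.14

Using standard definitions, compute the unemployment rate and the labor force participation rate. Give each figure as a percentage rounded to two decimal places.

Employed = 150.41 + 34.00 + 7.14 = 191.55 million (anyone who worked, including part-time for economic reasons, counts as employed).
Unemployed = 13.72 + 2.09 = 15.81 million (jobless and actively searching, or on temporary layoff).
Labor force = 191.55 + 15.81 = 207.36 million.
Not in labor force = 10.88 + 2.19 + 22.20 + 78.14 = 113.41 million (those not working and not actively searching are outside the labor force — including those who want a job but have given up searching).
Civilian working-age population = 207.36 + 113.41 = 320.77 million.
Unemployment rate = 15.81 / 207.36 = 7.62%.
Labor force participation rate = 207.36 / 320.77 = 64.64%.

Unemployment rate ≈ 7.62%; labor force participation rate ≈ 64.64%.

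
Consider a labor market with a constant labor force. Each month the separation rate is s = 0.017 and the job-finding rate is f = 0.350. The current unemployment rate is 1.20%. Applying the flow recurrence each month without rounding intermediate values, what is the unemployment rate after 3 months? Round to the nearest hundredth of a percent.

Unemployment rate after three months ≈ 3.76%.

With a fixed labor force, u_{t+1} = u_t + s·(1−u_t) − f·u_t = u_t·(1−s−f) + s.
Here 1−s−f = 0.633 and s = 0.017.
u_1 = 0.012000 × 0.633 + 0.017 = 0.024596.
u_2 = 0.024596 × 0.633 + 0.017 = 0.032569.
u_3 = 0.032569 × 0.633 + 0.017 = 0.037616.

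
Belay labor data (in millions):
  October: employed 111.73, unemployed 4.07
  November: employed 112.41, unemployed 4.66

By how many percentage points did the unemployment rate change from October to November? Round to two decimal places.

October: labor force = 111.73 + 4.07 = 115.80; u = 4.07/115.80 = 3.51%.
November: labor force = 112.41 + 4.66 = 117.07; u = 4.66/117.07 = 3.98%.
Change = 3.98% − 3.51% = +0.47 pp.

The unemployment rate changed by +0.47 percentage points.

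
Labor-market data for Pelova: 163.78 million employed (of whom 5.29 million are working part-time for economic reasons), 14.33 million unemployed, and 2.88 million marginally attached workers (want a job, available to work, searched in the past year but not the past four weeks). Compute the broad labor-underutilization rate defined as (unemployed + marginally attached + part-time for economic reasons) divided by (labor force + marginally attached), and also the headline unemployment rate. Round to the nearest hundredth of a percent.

Broad underutilization rate ≈ 12.43%; headline unemployment rate ≈ 8.05%.

Labor force = 163.78 + 14.33 = 178.11 million.
Numerator = 14.33 + 2.88 + 5.29 = 22.50 million.
Denominator = 178.11 + 2.88 = 180.99 million.
Broad rate = 22.50 / 180.99 = 12.43%.
Headline unemployment rate = 14.33 / 178.11 = 8.05%.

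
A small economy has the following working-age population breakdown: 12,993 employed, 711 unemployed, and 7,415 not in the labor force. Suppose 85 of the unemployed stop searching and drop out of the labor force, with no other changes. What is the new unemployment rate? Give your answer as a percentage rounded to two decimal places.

New unemployment rate ≈ 4.60%.

Initially, labor force = 12,993 + 711 = 13,704, so u = 711/13,704 = 5.19%.
After the change, unemployed and labor force both fall by 85 → E = 12,993, U = 626, labor force = 13,619.
New unemployment rate = 626 / 13,619 = 4.60%.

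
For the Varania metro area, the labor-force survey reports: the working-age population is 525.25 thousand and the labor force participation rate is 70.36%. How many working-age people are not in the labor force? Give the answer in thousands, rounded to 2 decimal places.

Share not in the labor force = 1 − 0.7036 = 0.2964.
Not in labor force = 0.2964 × 525.25 ≈ 155.68 thousand.

About 155.68 thousand are not in the labor force.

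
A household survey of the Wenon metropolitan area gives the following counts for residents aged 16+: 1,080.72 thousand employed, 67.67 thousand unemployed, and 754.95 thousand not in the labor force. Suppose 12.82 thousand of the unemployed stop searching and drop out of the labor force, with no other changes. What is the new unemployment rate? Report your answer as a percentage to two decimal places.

Initially, labor force = 1,080.72 + 67.67 = 1,148.39 thousand, so u = 67.67/1,148.39 = 5.89%.
After the change, unemployed and labor force both fall by 12.82 → E = 1,080.72, U = 54.85, labor force = 1,135.57 thousand.
New unemployment rate = 54.85 / 1,135.57 = 4.83%.

New unemployment rate ≈ 4.83%.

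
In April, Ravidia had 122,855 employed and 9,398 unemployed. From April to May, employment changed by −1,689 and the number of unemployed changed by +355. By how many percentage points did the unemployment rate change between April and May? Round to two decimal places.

April: labor force = 122,855 + 9,398 = 132,253; u = 9,398/132,253 = 7.11%.
May: labor force = 121,166 + 9,753 = 130,919; u = 9,753/130,919 = 7.45%.
Change = 7.45% − 7.11% = +0.34 pp.

The unemployment rate changed by +0.34 percentage points.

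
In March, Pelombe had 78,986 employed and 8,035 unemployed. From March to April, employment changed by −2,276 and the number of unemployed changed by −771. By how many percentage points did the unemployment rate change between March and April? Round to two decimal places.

March: labor force = 78,986 + 8,035 = 87,021; u = 8,035/87,021 = 9.23%.
April: labor force = 76,710 + 7,264 = 83,974; u = 7,264/83,974 = 8.65%.
Change = 8.65% − 9.23% = −0.58 pp.

The unemployment rate changed by −0.58 percentage points.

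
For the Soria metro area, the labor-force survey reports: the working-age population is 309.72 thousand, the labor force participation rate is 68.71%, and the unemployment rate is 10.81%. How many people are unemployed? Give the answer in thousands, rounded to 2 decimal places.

Labor force = 0.6871 × 309.72 = 212.81 thousand.
Unemployed = 0.1081 × 212.81 ≈ 23.00 thousand.

About 23.00 thousand are unemployed.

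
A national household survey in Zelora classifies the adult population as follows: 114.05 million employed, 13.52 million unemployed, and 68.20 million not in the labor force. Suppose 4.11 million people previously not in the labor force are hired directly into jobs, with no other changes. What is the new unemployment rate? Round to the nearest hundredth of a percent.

Initially, labor force = 114.05 + 13.52 = 127.57 million, so u = 13.52/127.57 = 10.60%.
After the change, employed and labor force both rise by 4.11; unemployed unchanged → E = 118.16, U = 13.52, labor force = 131.68 million.
New unemployment rate = 13.52 / 131.68 = 10.27%.

New unemployment rate ≈ 10.27%.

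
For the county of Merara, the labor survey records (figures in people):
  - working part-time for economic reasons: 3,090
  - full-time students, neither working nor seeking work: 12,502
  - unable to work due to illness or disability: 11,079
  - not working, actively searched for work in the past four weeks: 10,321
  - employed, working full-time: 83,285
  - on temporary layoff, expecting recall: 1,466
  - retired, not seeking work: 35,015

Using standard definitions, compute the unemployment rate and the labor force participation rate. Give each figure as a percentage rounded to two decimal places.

Unemployment rate ≈ 12.01%; labor force participation rate ≈ 62.62%.

Employed = 3,090 + 83,285 = 86,375 (anyone who worked, including part-time for economic reasons, counts as employed).
Unemployed = 10,321 + 1,466 = 11,787 (jobless and actively searching, or on temporary layoff).
Labor force = 86,375 + 11,787 = 98,162.
Not in labor force = 12,502 + 11,079 + 35,015 = 58,596 (those not working and not actively searching are outside the labor force).
Civilian working-age population = 98,162 + 58,596 = 156,758.
Unemployment rate = 11,787 / 98,162 = 12.01%.
Labor force participation rate = 98,162 / 156,758 = 62.62%.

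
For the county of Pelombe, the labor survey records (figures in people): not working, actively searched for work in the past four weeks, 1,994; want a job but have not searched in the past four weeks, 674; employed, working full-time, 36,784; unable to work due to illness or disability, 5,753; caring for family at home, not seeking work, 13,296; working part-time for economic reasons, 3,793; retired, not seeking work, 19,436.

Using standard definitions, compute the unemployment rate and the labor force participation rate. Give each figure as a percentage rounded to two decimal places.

Unemployment rate ≈ 4.68%; labor force participation rate ≈ 52.09%.

Employed = 36,784 + 3,793 = 40,577 (anyone who worked, including part-time for economic reasons, counts as employed).
Unemployed = 1,994.
Labor force = 40,577 + 1,994 = 42,571.
Not in labor force = 674 + 5,753 + 13,296 + 19,436 = 39,159 (those not working and not actively searching are outside the labor force — including those who want a job but have given up searching).
Civilian working-age population = 42,571 + 39,159 = 81,730.
Unemployment rate = 1,994 / 42,571 = 4.68%.
Labor force participation rate = 42,571 / 81,730 = 52.09%.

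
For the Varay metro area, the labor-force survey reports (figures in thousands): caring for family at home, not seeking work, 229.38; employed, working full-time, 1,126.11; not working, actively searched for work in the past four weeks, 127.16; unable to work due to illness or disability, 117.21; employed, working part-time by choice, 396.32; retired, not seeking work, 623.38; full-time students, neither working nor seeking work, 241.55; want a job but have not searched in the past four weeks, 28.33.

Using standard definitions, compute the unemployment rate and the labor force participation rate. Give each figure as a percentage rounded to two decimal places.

Employed = 1,126.11 + 396.32 = 1,522.43 thousand.
Unemployed = 127.16 thousand.
Labor force = 1,522.43 + 127.16 = 1,649.59 thousand.
Not in labor force = 229.38 + 117.21 + 623.38 + 241.55 + 28.33 = 1,239.85 thousand (those not working and not actively searching are outside the labor force — including those who want a job but have given up searching).
Civilian working-age population = 1,649.59 + 1,239.85 = 2,889.44 thousand.
Unemployment rate = 127.16 / 1,649.59 = 7.71%.
Labor force participation rate = 1,649.59 / 2,889.44 = 57.09%.

Unemployment rate ≈ 7.71%; labor force participation rate ≈ 57.09%.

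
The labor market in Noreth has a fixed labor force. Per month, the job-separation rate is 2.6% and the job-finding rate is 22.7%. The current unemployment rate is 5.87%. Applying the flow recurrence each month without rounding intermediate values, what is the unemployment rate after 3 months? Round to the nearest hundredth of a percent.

With a fixed labor force, u_{t+1} = u_t + s·(1−u_t) − f·u_t = u_t·(1−s−f) + s.
Here 1−s−f = 0.747 and s = 0.026.
u_1 = 0.058700 × 0.747 + 0.026 = 0.069849.
u_2 = 0.069849 × 0.747 + 0.026 = 0.078177.
u_3 = 0.078177 × 0.747 + 0.026 = 0.084398.

Unemployment rate after three months ≈ 8.44%.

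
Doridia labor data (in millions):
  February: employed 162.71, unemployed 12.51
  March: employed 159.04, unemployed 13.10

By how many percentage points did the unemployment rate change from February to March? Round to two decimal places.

February: labor force = 162.71 + 12.51 = 175.22; u = 12.51/175.22 = 7.14%.
March: labor force = 159.04 + 13.10 = 172.14; u = 13.10/172.14 = 7.61%.
Change = 7.61% − 7.14% = +0.47 pp.

The unemployment rate changed by +0.47 percentage points.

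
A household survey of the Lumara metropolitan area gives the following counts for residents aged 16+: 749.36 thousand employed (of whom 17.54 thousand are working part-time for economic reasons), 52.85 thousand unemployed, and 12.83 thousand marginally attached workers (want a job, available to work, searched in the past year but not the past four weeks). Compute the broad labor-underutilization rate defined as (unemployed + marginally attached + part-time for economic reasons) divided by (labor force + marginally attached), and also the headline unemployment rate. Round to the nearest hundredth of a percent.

Labor force = 749.36 + 52.85 = 802.21 thousand.
Numerator = 52.85 + 12.83 + 17.54 = 83.22 thousand.
Denominator = 802.21 + 12.83 = 815.04 thousand.
Broad rate = 83.22 / 815.04 = 10.21%.
Headline unemployment rate = 52.85 / 802.21 = 6.59%.

Broad underutilization rate ≈ 10.21%; headline unemployment rate ≈ 6.59%.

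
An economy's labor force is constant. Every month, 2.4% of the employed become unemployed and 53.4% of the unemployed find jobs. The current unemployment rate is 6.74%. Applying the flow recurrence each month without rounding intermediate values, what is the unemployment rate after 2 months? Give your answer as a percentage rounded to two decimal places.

Unemployment rate after two months ≈ 4.78%.

With a fixed labor force, u_{t+1} = u_t + s·(1−u_t) − f·u_t = u_t·(1−s−f) + s.
Here 1−s−f = 0.442 and s = 0.024.
u_1 = 0.067400 × 0.442 + 0.024 = 0.053791.
u_2 = 0.053791 × 0.442 + 0.024 = 0.047776.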